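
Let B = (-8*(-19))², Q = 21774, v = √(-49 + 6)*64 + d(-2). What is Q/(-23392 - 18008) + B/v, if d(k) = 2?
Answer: -80086957/303827700 - 369664*I*√43/44033 ≈ -0.26359 - 55.051*I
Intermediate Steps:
v = 2 + 64*I*√43 (v = √(-49 + 6)*64 + 2 = √(-43)*64 + 2 = (I*√43)*64 + 2 = 64*I*√43 + 2 = 2 + 64*I*√43 ≈ 2.0 + 419.68*I)
B = 23104 (B = 152² = 23104)
Q/(-23392 - 18008) + B/v = 21774/(-23392 - 18008) + 23104/(2 + 64*I*√43) = 21774/(-41400) + 23104/(2 + 64*I*√43) = 21774*(-1/41400) + 23104/(2 + 64*I*√43) = -3629/6900 + 23104/(2 + 64*I*√43)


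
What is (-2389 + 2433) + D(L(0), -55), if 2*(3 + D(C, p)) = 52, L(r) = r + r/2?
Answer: 67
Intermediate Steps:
L(r) = 3*r/2 (L(r) = r + r/2 = 3*r/2)
D(C, p) = 23 (D(C, p) = -3 + (1/2)*52 = -3 + 26 = 23)
(-2389 + 2433) + D(L(0), -55) = (-2389 + 2433) + 23 = 44 + 23 = 67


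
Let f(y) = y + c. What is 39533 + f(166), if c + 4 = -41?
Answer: 39654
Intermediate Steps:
c = -45 (c = -4 - 41 = -45)
f(y) = -45 + y (f(y) = y - 45 = -45 + y)
39533 + f(166) = 39533 + (-45 + 166) = 39533 + 121 = 39654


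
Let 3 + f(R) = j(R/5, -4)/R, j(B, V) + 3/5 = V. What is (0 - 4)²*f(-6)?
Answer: -536/15 ≈ -35.733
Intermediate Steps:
j(B, V) = -⅗ + V
f(R) = -3 - 23/(5*R) (f(R) = -3 + (-⅗ - 4)/R = -3 - 23/(5*R))
(0 - 4)²*f(-6) = (0 - 4)²*(-3 - 23/5/(-6)) = (-4)²*(-3 - 23/5*(-⅙)) = 16*(-3 + 23/30) = 16*(-67/30) = -536/15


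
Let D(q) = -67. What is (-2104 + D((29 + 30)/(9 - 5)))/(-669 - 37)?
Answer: 2171/706 ≈ 3.0751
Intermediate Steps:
(-2104 + D((29 + 30)/(9 - 5)))/(-669 - 37) = (-2104 - 67)/(-669 - 37) = -2171/(-706) = -2171*(-1/706) = 2171/706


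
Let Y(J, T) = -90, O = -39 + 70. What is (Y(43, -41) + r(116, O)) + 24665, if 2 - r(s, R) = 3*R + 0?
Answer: 24484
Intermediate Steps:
O = 31
r(s, R) = 2 - 3*R (r(s, R) = 2 - (3*R + 0) = 2 - 3*R)
(Y(43, -41) + r(116, O)) + 24665 = (-90 + (2 - 3*31)) + 24665 = (-90 + (2 - 93)) + 24665 = (-90 - 91) + 24665 = -181 + 24665 = 24484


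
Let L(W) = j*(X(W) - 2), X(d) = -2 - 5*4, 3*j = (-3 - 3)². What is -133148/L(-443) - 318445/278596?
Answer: 2312674253/5014728 ≈ 461.18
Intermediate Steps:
j = 12 (j = (-3 - 3)²/3 = (⅓)*(-6)² = (⅓)*36 = 12)
X(d) = -22 (X(d) = -2 - 20 = -22)
L(W) = -288 (L(W) = 12*(-22 - 2) = 12*(-24) = -288)
-133148/L(-443) - 318445/278596 = -133148/(-288) - 318445/278596 = -133148*(-1/288) - 318445*1/278596 = 33287/72 - 318445/278596 = 2312674253/5014728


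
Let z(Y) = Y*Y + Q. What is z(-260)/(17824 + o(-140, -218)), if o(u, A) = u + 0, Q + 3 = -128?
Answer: 67469/17684 ≈ 3.8153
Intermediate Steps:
Q = -131 (Q = -3 - 128 = -131)
o(u, A) = u
z(Y) = -131 + Y² (z(Y) = Y*Y - 131 = Y² - 131 = -131 + Y²)
z(-260)/(17824 + o(-140, -218)) = (-131 + (-260)²)/(17824 - 140) = (-131 + 67600)/17684 = 67469*(1/17684) = 67469/17684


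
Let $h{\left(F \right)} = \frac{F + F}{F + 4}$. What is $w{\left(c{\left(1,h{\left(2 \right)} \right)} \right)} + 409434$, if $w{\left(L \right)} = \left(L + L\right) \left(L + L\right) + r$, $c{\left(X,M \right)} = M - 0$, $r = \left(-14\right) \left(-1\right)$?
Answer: $\frac{3685048}{9} \approx 4.0945 \cdot 10^{5}$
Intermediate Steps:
$r = 14$
$h{\left(F \right)} = \frac{2 F}{4 + F}$
$c{\left(X,M \right)} = M$ ($c{\left(X,M \right)} = M + 0 = M$)
$w{\left(L \right)} = 14 + 4 L^{2}$ ($w{\left(L \right)} = \left(L + L\right) \left(L + L\right) + 14 = 2 L 2 L + 14 = 4 L^{2} + 14 = 14 + 4 L^{2}$)
$w{\left(c{\left(1,h{\left(2 \right)} \right)} \right)} + 409434 = \left(14 + 4 \left(2 \cdot 2 \frac{1}{4 + 2}\right)^{2}\right) + 409434 = \left(14 + 4 \left(2 \cdot 2 \cdot \frac{1}{6}\right)^{2}\right) + 409434 = \left(14 + 4 \left(\frac{2}{3}\right)^{2}\right) + 409434 = \left(14 + 4 \cdot \frac{4}{9}\right) + 409434 = \left(14 + \frac{16}{9}\right) + 409434 = \frac{142}{9} + 409434 = \frac{3685048}{9}$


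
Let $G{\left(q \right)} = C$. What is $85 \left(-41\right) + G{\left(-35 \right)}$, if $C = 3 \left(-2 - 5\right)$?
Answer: $-3506$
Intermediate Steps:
$C = -21$ ($C = 3 \left(-7\right) = -21$)
$G{\left(q \right)} = -21$
$85 \left(-41\right) + G{\left(-35 \right)} = 85 \left(-41\right) - 21 = -3485 - 21 = -3506$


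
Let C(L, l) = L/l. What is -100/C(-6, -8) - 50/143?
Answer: -57350/429 ≈ -133.68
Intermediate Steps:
-100/C(-6, -8) - 50/143 = -100/((-6/(-8))) - 50/143 = -100/((-6*(-⅛))) - 50*1/143 = -100/¾ - 50/143 = -100*4/3 - 50/143 = -400/3 - 50/143 = -57350/429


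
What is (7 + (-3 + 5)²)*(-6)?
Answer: -66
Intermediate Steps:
(7 + (-3 + 5)²)*(-6) = (7 + 2²)*(-6) = (7 + 4)*(-6) = 11*(-6) = -66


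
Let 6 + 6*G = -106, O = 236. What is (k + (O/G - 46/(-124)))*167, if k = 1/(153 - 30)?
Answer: -54664444/26691 ≈ -2048.0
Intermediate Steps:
G = -56/3 (G = -1 + (⅙)*(-106) = -1 - 53/3 = -56/3 ≈ -18.667)
k = 1/123 ≈ 0.0081301
(k + (O/G - 46/(-124)))*167 = (1/123 + (236/(-56/3) - 46/(-124)))*167 = (1/123 + (236*(-3/56) - 46*(-1/124)))*167 = (1/123 + (-177/14 + 23/62))*167 = (1/123 - 2663/217)*167 = -327332/26691*167 = -54664444/26691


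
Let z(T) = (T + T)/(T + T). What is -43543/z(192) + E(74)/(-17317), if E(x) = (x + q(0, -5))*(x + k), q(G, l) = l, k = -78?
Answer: -754033855/17317 ≈ -43543.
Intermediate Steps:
z(T) = 1 (z(T) = (2*T)/((2*T)) = (2*T)*(1/(2*T)) = 1)
E(x) = (-78 + x)*(-5 + x) (E(x) = (x - 5)*(x - 78) = (-5 + x)*(-78 + x) = (-78 + x)*(-5 + x))
-43543/z(192) + E(74)/(-17317) = -43543/1 + (390 + 74² - 83*74)/(-17317) = -43543*1 + (390 + 5476 - 6142)*(-1/17317) = -43543 - 276*(-1/17317) = -43543 + 276/17317 = -754033855/17317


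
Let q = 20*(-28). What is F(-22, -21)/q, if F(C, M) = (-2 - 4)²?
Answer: -9/140 ≈ -0.064286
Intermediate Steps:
F(C, M) = 36 (F(C, M) = (-6)² = 36)
q = -560
F(-22, -21)/q = 36/(-560) = 36*(-1/560) = -9/140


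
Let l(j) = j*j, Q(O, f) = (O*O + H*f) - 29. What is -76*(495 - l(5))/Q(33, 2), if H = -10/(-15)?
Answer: -13395/398 ≈ -33.656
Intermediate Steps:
H = ⅔ (H = -10*(-1/15) = ⅔ ≈ 0.66667)
Q(O, f) = -29 + O² + 2*f/3 (Q(O, f) = (O*O + 2*f/3) - 29 = (O² + 2*f/3) - 29 = -29 + O² + 2*f/3)
l(j) = j²
-76*(495 - l(5))/Q(33, 2) = -76*(495 - 1*5²)/(-29 + 33² + (⅔)*2) = -76*(495 - 1*25)/(-29 + 1089 + 4/3) = -76*(495 - 25)/3184/3 = -35720*3/3184 = -76*705/1592 = -13395/398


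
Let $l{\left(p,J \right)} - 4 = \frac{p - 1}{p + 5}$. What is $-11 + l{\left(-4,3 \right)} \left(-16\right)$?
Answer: $5$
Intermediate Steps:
$l{\left(p,J \right)} = 4 + \frac{-1 + p}{5 + p}$ ($l{\left(p,J \right)} = 4 + \frac{p - 1}{p + 5} = 4 + \frac{-1 + p}{5 + p}$)
$-11 + l{\left(-4,3 \right)} \left(-16\right) = -11 + \frac{19 + 5 \left(-4\right)}{5 - 4} \left(-16\right) = -11 + \frac{19 - 20}{1} \left(-16\right) = -11 + 1 \left(-1\right) \left(-16\right) = -11 - -16 = -11 + 16 = 5$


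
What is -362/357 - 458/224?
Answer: -17471/5712 ≈ -3.0586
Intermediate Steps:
-362/357 - 458/224 = -362*1/357 - 458*1/224 = -362/357 - 229/112 = -17471/5712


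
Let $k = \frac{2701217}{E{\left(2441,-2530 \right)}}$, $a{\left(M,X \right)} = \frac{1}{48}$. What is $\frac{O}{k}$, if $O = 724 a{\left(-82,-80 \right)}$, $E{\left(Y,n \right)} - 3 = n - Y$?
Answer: $- \frac{74934}{2701217} \approx -0.027741$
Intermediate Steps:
$E{\left(Y,n \right)} = 3 + n - Y$ ($E{\left(Y,n \right)} = 3 - \left(Y - n\right) = 3 + n - Y$)
$a{\left(M,X \right)} = \frac{1}{48}$
$O = \frac{181}{12}$ ($O = 724 \cdot \frac{1}{48} = \frac{181}{12} \approx 15.083$)
$k = - \frac{2701217}{4968}$ ($k = \frac{2701217}{3 - 2530 - 2441} = \frac{2701217}{-4968} = 2701217 \left(- \frac{1}{4968}\right) = - \frac{2701217}{4968} \approx -543.72$)
$\frac{O}{k} = \frac{181}{12 \left(- \frac{2701217}{4968}\right)} = \frac{181}{12} \left(- \frac{4968}{2701217}\right) = - \frac{74934}{2701217}$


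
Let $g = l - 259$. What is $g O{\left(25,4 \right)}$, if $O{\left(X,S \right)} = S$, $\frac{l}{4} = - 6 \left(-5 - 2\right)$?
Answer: $-364$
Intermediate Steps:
$l = 168$ ($l = 4 \left(- 6 \left(-5 - 2\right)\right) = 4 \left(\left(-6\right) \left(-7\right)\right) = 4 \cdot 42 = 168$)
$g = -91$ ($g = 168 - 259 = -91$)
$g O{\left(25,4 \right)} = \left(-91\right) 4 = -364$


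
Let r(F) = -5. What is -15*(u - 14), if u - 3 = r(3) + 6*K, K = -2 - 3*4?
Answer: 1500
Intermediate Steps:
K = -14 (K = -2 - 12 = -14)
u = -86 (u = 3 + (-5 + 6*(-14)) = 3 + (-5 - 84) = 3 - 89 = -86)
-15*(u - 14) = -15*(-86 - 14) = -15*(-100) = 1500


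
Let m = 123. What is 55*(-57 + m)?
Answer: 3630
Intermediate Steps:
55*(-57 + m) = 55*(-57 + 123) = 55*66 = 3630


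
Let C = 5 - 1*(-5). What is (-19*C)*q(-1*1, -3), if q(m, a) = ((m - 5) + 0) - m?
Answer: 950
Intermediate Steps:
q(m, a) = -5 (q(m, a) = ((-5 + m) + 0) - m = (-5 + m) - m = -5)
C = 10 (C = 5 + 5 = 10)
(-19*C)*q(-1*1, -3) = -19*10*(-5) = -190*(-5) = 950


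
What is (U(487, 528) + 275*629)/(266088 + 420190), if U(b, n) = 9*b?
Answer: 88679/343139 ≈ 0.25843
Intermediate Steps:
(U(487, 528) + 275*629)/(266088 + 420190) = (9*487 + 275*629)/(266088 + 420190) = (4383 + 172975)/686278 = 177358*(1/686278) = 88679/343139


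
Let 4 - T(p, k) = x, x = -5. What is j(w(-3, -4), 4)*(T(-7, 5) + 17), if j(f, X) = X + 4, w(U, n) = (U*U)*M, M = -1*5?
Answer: 208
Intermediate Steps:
M = -5
T(p, k) = 9 (T(p, k) = 4 - 1*(-5) = 4 + 5 = 9)
w(U, n) = -5*U² (w(U, n) = (U*U)*(-5) = U²*(-5) = -5*U²)
j(f, X) = 4 + X
j(w(-3, -4), 4)*(T(-7, 5) + 17) = (4 + 4)*(9 + 17) = 8*26 = 208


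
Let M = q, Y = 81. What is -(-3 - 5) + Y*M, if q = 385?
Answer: 31193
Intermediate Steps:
M = 385
-(-3 - 5) + Y*M = -(-3 - 5) + 81*385 = -1*(-8) + 31185 = 8 + 31185 = 31193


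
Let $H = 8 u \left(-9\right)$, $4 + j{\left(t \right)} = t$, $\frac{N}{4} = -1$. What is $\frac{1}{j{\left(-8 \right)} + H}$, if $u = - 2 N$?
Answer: $- \frac{1}{588} \approx -0.0017007$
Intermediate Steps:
$N = -4$ ($N = 4 \left(-1\right) = -4$)
$j{\left(t \right)} = -4 + t$
$u = 8$ ($u = \left(-2\right) \left(-4\right) = 8$)
$H = -576$ ($H = 8 \cdot 8 \left(-9\right) = 64 \left(-9\right) = -576$)
$\frac{1}{j{\left(-8 \right)} + H} = \frac{1}{\left(-4 - 8\right) - 576} = \frac{1}{-12 - 576} = \frac{1}{-588} = - \frac{1}{588}$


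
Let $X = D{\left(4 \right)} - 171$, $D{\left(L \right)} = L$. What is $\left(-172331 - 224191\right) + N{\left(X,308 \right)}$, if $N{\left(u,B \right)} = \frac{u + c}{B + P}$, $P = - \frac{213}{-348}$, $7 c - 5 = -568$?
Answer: $- \frac{99365838458}{250593} \approx -3.9652 \cdot 10^{5}$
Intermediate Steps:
$c = - \frac{563}{7}$ ($c = \frac{5}{7} + \frac{1}{7} \left(-568\right) = \frac{5}{7} - \frac{568}{7} = - \frac{563}{7} \approx -80.429$)
$P = \frac{71}{116}$ ($P = \left(-213\right) \left(- \frac{1}{348}\right) = \frac{71}{116} \approx 0.61207$)
$X = -167$ ($X = 4 - 171 = -167$)
$N{\left(u,B \right)} = \frac{- \frac{563}{7} + u}{\frac{71}{116} + B}$ ($N{\left(u,B \right)} = \frac{u - \frac{563}{7}}{B + \frac{71}{116}} = \frac{- \frac{563}{7} + u}{\frac{71}{116} + B}$)
$\left(-172331 - 224191\right) + N{\left(X,308 \right)} = \left(-172331 - 224191\right) + \frac{116 \left(-563 + 7 \left(-167\right)\right)}{7 \left(71 + 116 \cdot 308\right)} = \left(-172331 - 224191\right) + \frac{116 \left(-563 - 1169\right)}{7 \left(71 + 35728\right)} = -396522 + \frac{116}{7} \cdot \frac{1}{35799} \left(-1732\right) = -396522 - \frac{200912}{250593} = - \frac{99365838458}{250593}$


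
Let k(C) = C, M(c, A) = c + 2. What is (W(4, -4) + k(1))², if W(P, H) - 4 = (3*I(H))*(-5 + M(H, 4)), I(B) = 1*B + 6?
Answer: 1369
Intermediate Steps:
M(c, A) = 2 + c
I(B) = 6 + B (I(B) = B + 6 = 6 + B)
W(P, H) = 4 + (-3 + H)*(18 + 3*H) (W(P, H) = 4 + (3*(6 + H))*(-5 + (2 + H)) = 4 + (18 + 3*H)*(-3 + H) = 4 + (-3 + H)*(18 + 3*H))
(W(4, -4) + k(1))² = ((-50 + 3*(-4)² + 9*(-4)) + 1)² = ((-50 + 3*16 - 36) + 1)² = ((-50 + 48 - 36) + 1)² = (-38 + 1)² = (-37)² = 1369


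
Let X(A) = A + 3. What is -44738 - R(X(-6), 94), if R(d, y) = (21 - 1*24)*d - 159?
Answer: -44588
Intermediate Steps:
X(A) = 3 + A
R(d, y) = -159 - 3*d (R(d, y) = (21 - 24)*d - 159 = -3*d - 159 = -159 - 3*d)
-44738 - R(X(-6), 94) = -44738 - (-159 - 3*(3 - 6)) = -44738 - (-159 - 3*(-3)) = -44738 - (-159 + 9) = -44738 - 1*(-150) = -44738 + 150 = -44588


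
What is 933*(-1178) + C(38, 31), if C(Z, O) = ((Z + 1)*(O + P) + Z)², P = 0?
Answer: 455935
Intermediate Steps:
C(Z, O) = (Z + O*(1 + Z))² (C(Z, O) = ((Z + 1)*(O + 0) + Z)² = ((1 + Z)*O + Z)² = (O*(1 + Z) + Z)² = (Z + O*(1 + Z))²)
933*(-1178) + C(38, 31) = 933*(-1178) + (31 + 38 + 31*38)² = -1099074 + (31 + 38 + 1178)² = -1099074 + 1247² = -1099074 + 1555009 = 455935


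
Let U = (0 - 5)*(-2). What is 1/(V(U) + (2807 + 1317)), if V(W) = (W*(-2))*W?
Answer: 1/3924 ≈ 0.00025484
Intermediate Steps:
U = 10 (U = -5*(-2) = 10)
V(W) = -2*W² (V(W) = (-2*W)*W = -2*W²)
1/(V(U) + (2807 + 1317)) = 1/(-2*10² + (2807 + 1317)) = 1/(-2*100 + 4124) = 1/(-200 + 4124) = 1/3924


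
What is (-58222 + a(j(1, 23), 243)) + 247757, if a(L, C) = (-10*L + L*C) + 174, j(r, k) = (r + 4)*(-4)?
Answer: 185049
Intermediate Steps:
j(r, k) = -16 - 4*r (j(r, k) = (4 + r)*(-4) = -16 - 4*r)
a(L, C) = 174 - 10*L + C*L (a(L, C) = (-10*L + C*L) + 174 = 174 - 10*L + C*L)
(-58222 + a(j(1, 23), 243)) + 247757 = (-58222 + (174 - 10*(-16 - 4*1) + 243*(-16 - 4*1))) + 247757 = (-58222 + (174 - 10*(-16 - 4) + 243*(-16 - 4))) + 247757 = (-58222 + (174 - 10*(-20) + 243*(-20))) + 247757 = (-58222 + (174 + 200 - 4860)) + 247757 = (-58222 - 4486) + 247757 = -62708 + 247757 = 185049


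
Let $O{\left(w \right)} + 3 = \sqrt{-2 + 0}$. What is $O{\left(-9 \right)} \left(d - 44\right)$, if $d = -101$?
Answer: $435 - 145 i \sqrt{2} \approx 435.0 - 205.06 i$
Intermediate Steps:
$O{\left(w \right)} = -3 + i \sqrt{2}$ ($O{\left(w \right)} = -3 + \sqrt{-2 + 0} = -3 + \sqrt{-2} = -3 + i \sqrt{2}$)
$O{\left(-9 \right)} \left(d - 44\right) = \left(-3 + i \sqrt{2}\right) \left(-101 - 44\right) = \left(-3 + i \sqrt{2}\right) \left(-145\right) = 435 - 145 i \sqrt{2}$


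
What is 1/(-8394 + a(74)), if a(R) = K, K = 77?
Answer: -1/8317 ≈ -0.00012024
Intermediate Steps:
a(R) = 77
1/(-8394 + a(74)) = 1/(-8394 + 77) = 1/(-8317) = -1/8317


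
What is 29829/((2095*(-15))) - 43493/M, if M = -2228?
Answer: 433436171/23338300 ≈ 18.572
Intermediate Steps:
29829/((2095*(-15))) - 43493/M = 29829/((2095*(-15))) - 43493/(-2228) = 29829/(-31425) - 43493*(-1/2228) = 29829*(-1/31425) + 43493/2228 = -9943/10475 + 43493/2228 = 433436171/23338300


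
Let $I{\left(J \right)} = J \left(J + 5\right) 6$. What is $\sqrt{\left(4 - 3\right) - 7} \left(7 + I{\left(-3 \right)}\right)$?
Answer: $- 29 i \sqrt{6} \approx - 71.035 i$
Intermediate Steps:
$I{\left(J \right)} = 6 J \left(5 + J\right)$ ($I{\left(J \right)} = J \left(5 + J\right) 6 = 6 J \left(5 + J\right)$)
$\sqrt{\left(4 - 3\right) - 7} \left(7 + I{\left(-3 \right)}\right) = \sqrt{\left(4 - 3\right) - 7} \left(7 + 6 \left(-3\right) \left(5 - 3\right)\right) = \sqrt{\left(4 - 3\right) - 7} \left(7 + 6 \left(-3\right) 2\right) = \sqrt{1 - 7} \left(7 - 36\right) = \sqrt{-6} \left(-29\right) = i \sqrt{6} \left(-29\right) = - 29 i \sqrt{6}$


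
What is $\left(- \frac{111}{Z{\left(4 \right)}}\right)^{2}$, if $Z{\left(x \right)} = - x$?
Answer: $\frac{12321}{16} \approx 770.06$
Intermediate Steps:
$\left(- \frac{111}{Z{\left(4 \right)}}\right)^{2} = \left(- \frac{111}{\left(-1\right) 4}\right)^{2} = \left(- \frac{111}{-4}\right)^{2} = \left(\left(-111\right) \left(- \frac{1}{4}\right)\right)^{2} = \left(\frac{111}{4}\right)^{2} = \frac{12321}{16}$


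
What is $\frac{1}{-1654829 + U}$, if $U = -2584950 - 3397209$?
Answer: $- \frac{1}{7636988} \approx -1.3094 \cdot 10^{-7}$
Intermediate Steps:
$U = -5982159$ ($U = -2584950 - 3397209 = -5982159$)
$\frac{1}{-1654829 + U} = \frac{1}{-1654829 - 5982159} = \frac{1}{-7636988} = - \frac{1}{7636988}$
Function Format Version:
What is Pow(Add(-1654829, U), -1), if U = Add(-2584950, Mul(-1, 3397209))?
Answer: Rational(-1, 7636988) ≈ -1.3094e-7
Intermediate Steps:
U = -5982159 (U = Add(-2584950, -3397209) = -5982159)
Pow(Add(-1654829, U), -1) = Pow(Add(-1654829, -5982159), -1) = Pow(-7636988, -1) = Rational(-1, 7636988)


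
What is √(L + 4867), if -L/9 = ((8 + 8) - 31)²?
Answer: 7*√58 ≈ 53.310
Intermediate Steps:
L = -2025 (L = -9*((8 + 8) - 31)² = -9*(16 - 31)² = -9*(-15)² = -9*225 = -2025)
√(L + 4867) = √(-2025 + 4867) = √2842 = 7*√58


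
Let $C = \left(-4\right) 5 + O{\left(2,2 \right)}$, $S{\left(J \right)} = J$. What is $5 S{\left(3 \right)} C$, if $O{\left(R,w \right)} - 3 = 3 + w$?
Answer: $-180$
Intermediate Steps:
$O{\left(R,w \right)} = 6 + w$ ($O{\left(R,w \right)} = 3 + \left(3 + w\right) = 6 + w$)
$C = -12$ ($C = \left(-4\right) 5 + \left(6 + 2\right) = -20 + 8 = -12$)
$5 S{\left(3 \right)} C = 5 \cdot 3 \left(-12\right) = 15 \left(-12\right) = -180$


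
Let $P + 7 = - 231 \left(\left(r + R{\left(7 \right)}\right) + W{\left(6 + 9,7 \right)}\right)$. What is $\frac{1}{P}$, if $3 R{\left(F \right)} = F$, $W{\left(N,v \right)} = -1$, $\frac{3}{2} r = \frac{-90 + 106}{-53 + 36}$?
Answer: $- \frac{17}{2891} \approx -0.0058803$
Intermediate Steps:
$r = - \frac{32}{51}$ ($r = \frac{2 \frac{-90 + 106}{-53 + 36}}{3} = \frac{2 \frac{16}{-17}}{3} = \frac{2 \cdot 16 \left(- \frac{1}{17}\right)}{3} = \frac{2}{3} \left(- \frac{16}{17}\right) = - \frac{32}{51} \approx -0.62745$)
$R{\left(F \right)} = \frac{F}{3}$
$P = - \frac{2891}{17}$ ($P = -7 - 231 \left(\left(- \frac{32}{51} + \frac{1}{3} \cdot 7\right) - 1\right) = -7 - 231 \left(\left(- \frac{32}{51} + \frac{7}{3}\right) - 1\right) = -7 - 231 \left(\frac{29}{17} - 1\right) = -7 - \frac{2772}{17} = - \frac{2891}{17} \approx -170.06$)
$\frac{1}{P} = \frac{1}{- \frac{2891}{17}} = - \frac{17}{2891}$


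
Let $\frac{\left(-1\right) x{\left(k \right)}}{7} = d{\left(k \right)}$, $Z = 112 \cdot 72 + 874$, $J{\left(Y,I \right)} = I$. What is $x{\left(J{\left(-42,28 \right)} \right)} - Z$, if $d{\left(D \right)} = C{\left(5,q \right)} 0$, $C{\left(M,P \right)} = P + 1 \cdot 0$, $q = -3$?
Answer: $-8938$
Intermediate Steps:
$C{\left(M,P \right)} = P$ ($C{\left(M,P \right)} = P + 0 = P$)
$Z = 8938$ ($Z = 8064 + 874 = 8938$)
$d{\left(D \right)} = 0$ ($d{\left(D \right)} = \left(-3\right) 0 = 0$)
$x{\left(k \right)} = 0$ ($x{\left(k \right)} = \left(-7\right) 0 = 0$)
$x{\left(J{\left(-42,28 \right)} \right)} - Z = 0 - 8938 = -8938$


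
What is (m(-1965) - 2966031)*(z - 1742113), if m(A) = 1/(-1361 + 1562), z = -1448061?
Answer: 1901893147668020/201 ≈ 9.4621e+12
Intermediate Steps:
m(A) = 1/201
(m(-1965) - 2966031)*(z - 1742113) = (1/201 - 2966031)*(-1448061 - 1742113) = -596172230/201*(-3190174) = 1901893147668020/201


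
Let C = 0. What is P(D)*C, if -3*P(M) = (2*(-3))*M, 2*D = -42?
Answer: 0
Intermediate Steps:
D = -21 (D = (1/2)*(-42) = -21)
P(M) = 2*M (P(M) = -2*(-3)*M/3 = -(-2)*M = 2*M)
P(D)*C = (2*(-21))*0 = -42*0 = 0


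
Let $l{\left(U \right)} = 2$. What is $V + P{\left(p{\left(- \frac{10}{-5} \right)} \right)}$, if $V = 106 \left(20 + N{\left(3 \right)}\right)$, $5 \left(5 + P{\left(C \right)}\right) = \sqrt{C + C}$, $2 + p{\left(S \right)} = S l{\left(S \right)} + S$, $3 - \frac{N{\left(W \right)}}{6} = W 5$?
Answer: $-5517 + \frac{2 \sqrt{2}}{5} \approx -5516.4$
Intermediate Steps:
$N{\left(W \right)} = 18 - 30 W$ ($N{\left(W \right)} = 18 - 6 W 5 = 18 - 6 \cdot 5 W = 18 - 30 W$)
$p{\left(S \right)} = -2 + 3 S$ ($p{\left(S \right)} = -2 + \left(S 2 + S\right) = -2 + \left(2 S + S\right) = -2 + 3 S$)
$P{\left(C \right)} = -5 + \frac{\sqrt{2} \sqrt{C}}{5}$ ($P{\left(C \right)} = -5 + \frac{\sqrt{C + C}}{5} = -5 + \frac{\sqrt{2 C}}{5} = -5 + \frac{\sqrt{2} \sqrt{C}}{5}$)
$V = -5512$ ($V = 106 \left(20 + \left(18 - 90\right)\right) = 106 \left(20 - 72\right) = 106 \left(-52\right) = -5512$)
$V + P{\left(p{\left(- \frac{10}{-5} \right)} \right)} = -5512 - \left(5 - \frac{\sqrt{2} \sqrt{-2 + 3 \left(- \frac{10}{-5}\right)}}{5}\right) = -5512 - \left(5 - \frac{\sqrt{2} \sqrt{-2 + 3 \left(\left(-10\right) \left(- \frac{1}{5}\right)\right)}}{5}\right) = -5512 - \left(5 - \frac{\sqrt{2} \sqrt{-2 + 3 \cdot 2}}{5}\right) = -5512 - \left(5 - \frac{\sqrt{2} \sqrt{-2 + 6}}{5}\right) = -5512 - \left(5 - \frac{\sqrt{2} \sqrt{4}}{5}\right) = -5512 - \left(5 - \frac{1}{5} \sqrt{2} \cdot 2\right) = -5512 - \left(5 - \frac{2 \sqrt{2}}{5}\right) = -5517 + \frac{2 \sqrt{2}}{5}$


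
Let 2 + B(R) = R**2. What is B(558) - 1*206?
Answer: 311156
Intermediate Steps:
B(R) = -2 + R**2
B(558) - 1*206 = (-2 + 558**2) - 1*206 = (-2 + 311364) - 206 = 311362 - 206 = 311156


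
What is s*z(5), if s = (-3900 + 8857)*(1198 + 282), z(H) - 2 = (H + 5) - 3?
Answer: 66027240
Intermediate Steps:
z(H) = 4 + H (z(H) = 2 + ((H + 5) - 3) = 2 + ((5 + H) - 3) = 2 + (2 + H) = 4 + H)
s = 7336360 (s = 4957*1480 = 7336360)
s*z(5) = 7336360*(4 + 5) = 7336360*9 = 66027240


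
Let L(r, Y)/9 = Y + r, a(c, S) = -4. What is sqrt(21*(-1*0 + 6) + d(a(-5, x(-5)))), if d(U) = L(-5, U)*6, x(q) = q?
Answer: 6*I*sqrt(10) ≈ 18.974*I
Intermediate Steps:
L(r, Y) = 9*Y + 9*r (L(r, Y) = 9*(Y + r) = 9*Y + 9*r)
d(U) = -270 + 54*U (d(U) = (9*U + 9*(-5))*6 = (9*U - 45)*6 = (-45 + 9*U)*6 = -270 + 54*U)
sqrt(21*(-1*0 + 6) + d(a(-5, x(-5)))) = sqrt(21*(-1*0 + 6) + (-270 + 54*(-4))) = sqrt(21*(0 + 6) + (-270 - 216)) = sqrt(21*6 - 486) = sqrt(126 - 486) = sqrt(-360) = 6*I*sqrt(10)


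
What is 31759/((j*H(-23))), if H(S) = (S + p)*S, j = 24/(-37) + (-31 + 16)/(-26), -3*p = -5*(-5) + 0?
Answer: -15276079/24863 ≈ -614.41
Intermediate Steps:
p = -25/3 (p = -(-5*(-5) + 0)/3 = -(25 + 0)/3 = -⅓*25 = -25/3 ≈ -8.3333)
j = -69/962 (j = 24*(-1/37) - 15*(-1/26) = -24/37 + 15/26 = -69/962 ≈ -0.071726)
H(S) = S*(-25/3 + S) (H(S) = (S - 25/3)*S = (-25/3 + S)*S = S*(-25/3 + S))
31759/((j*H(-23))) = 31759/((-23*(-23)*(-25 + 3*(-23))/962)) = 31759/((-23*(-23)*(-25 - 69)/962)) = 31759/((-23*(-23)*(-94)/962)) = 31759/((-69/962*2162/3)) = 31759/(-24863/481) = 31759*(-481/24863) = -15276079/24863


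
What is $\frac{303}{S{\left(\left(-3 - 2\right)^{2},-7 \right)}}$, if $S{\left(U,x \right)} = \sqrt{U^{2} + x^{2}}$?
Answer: $\frac{303 \sqrt{674}}{674} \approx 11.671$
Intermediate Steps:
$\frac{303}{S{\left(\left(-3 - 2\right)^{2},-7 \right)}} = \frac{303}{\sqrt{\left(\left(-3 - 2\right)^{2}\right)^{2} + \left(-7\right)^{2}}} = \frac{303}{\sqrt{\left(\left(-5\right)^{2}\right)^{2} + 49}} = \frac{303}{\sqrt{25^{2} + 49}} = \frac{303}{\sqrt{625 + 49}} = \frac{303}{\sqrt{674}} = 303 \frac{\sqrt{674}}{674} = \frac{303 \sqrt{674}}{674}$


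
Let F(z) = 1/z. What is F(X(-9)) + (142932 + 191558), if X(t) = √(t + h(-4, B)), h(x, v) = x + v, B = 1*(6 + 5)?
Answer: 334490 - I*√2/2 ≈ 3.3449e+5 - 0.70711*I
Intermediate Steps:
B = 11 (B = 1*11 = 11)
h(x, v) = v + x
X(t) = √(7 + t) (X(t) = √(t + (11 - 4)) = √(t + 7) = √(7 + t))
F(X(-9)) + (142932 + 191558) = 1/(√(7 - 9)) + (142932 + 191558) = 1/(√(-2)) + 334490 = 1/(I*√2) + 334490 = -I*√2/2 + 334490 = 334490 - I*√2/2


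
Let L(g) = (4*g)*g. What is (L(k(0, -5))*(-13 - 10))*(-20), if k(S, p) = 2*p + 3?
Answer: 90160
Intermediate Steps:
k(S, p) = 3 + 2*p
L(g) = 4*g**2
(L(k(0, -5))*(-13 - 10))*(-20) = ((4*(3 + 2*(-5))**2)*(-13 - 10))*(-20) = ((4*(3 - 10)**2)*(-23))*(-20) = ((4*(-7)**2)*(-23))*(-20) = ((4*49)*(-23))*(-20) = (196*(-23))*(-20) = -4508*(-20) = 90160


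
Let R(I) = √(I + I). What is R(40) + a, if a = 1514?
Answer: 1514 + 4*√5 ≈ 1522.9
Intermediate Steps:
R(I) = √2*√I (R(I) = √(2*I) = √2*√I)
R(40) + a = √2*√40 + 1514 = √2*(2*√10) + 1514 = 4*√5 + 1514 = 1514 + 4*√5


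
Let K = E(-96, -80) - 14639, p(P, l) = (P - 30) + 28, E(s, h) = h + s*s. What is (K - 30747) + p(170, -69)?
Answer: -36082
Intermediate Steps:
E(s, h) = h + s²
p(P, l) = -2 + P (p(P, l) = (-30 + P) + 28 = -2 + P)
K = -5503 (K = (-80 + (-96)²) - 14639 = (-80 + 9216) - 14639 = 9136 - 14639 = -5503)
(K - 30747) + p(170, -69) = (-5503 - 30747) + (-2 + 170) = -36250 + 168 = -36082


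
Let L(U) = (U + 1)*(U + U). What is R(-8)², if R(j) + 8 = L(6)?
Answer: 5776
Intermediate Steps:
L(U) = 2*U*(1 + U) (L(U) = (1 + U)*(2*U) = 2*U*(1 + U))
R(j) = 76 (R(j) = -8 + 2*6*(1 + 6) = -8 + 2*6*7 = -8 + 84 = 76)
R(-8)² = 76² = 5776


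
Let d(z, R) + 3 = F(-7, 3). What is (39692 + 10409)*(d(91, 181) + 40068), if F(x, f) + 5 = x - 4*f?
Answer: 2006094141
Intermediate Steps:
F(x, f) = -5 + x - 4*f (F(x, f) = -5 + (x - 4*f) = -5 + x - 4*f)
d(z, R) = -27 (d(z, R) = -3 + (-5 - 7 - 4*3) = -3 + (-5 - 7 - 12) = -3 - 24 = -27)
(39692 + 10409)*(d(91, 181) + 40068) = (39692 + 10409)*(-27 + 40068) = 50101*40041 = 2006094141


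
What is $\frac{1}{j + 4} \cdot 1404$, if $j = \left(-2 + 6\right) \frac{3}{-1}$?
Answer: $- \frac{351}{2} \approx -175.5$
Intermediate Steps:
$j = -12$ ($j = 4 \cdot 3 \left(-1\right) = 4 \left(-3\right) = -12$)
$\frac{1}{j + 4} \cdot 1404 = \frac{1}{-12 + 4} \cdot 1404 = \frac{1}{-8} \cdot 1404 = \left(- \frac{1}{8}\right) 1404 = - \frac{351}{2}$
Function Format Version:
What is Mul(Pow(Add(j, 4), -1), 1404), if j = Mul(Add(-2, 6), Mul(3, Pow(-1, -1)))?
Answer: Rational(-351, 2) ≈ -175.50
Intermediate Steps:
j = -12 (j = Mul(4, Mul(3, -1)) = Mul(4, -3) = -12)
Mul(Pow(Add(j, 4), -1), 1404) = Mul(Pow(Add(-12, 4), -1), 1404) = Mul(Pow(-8, -1), 1404) = Mul(Rational(-1, 8), 1404) = Rational(-351, 2)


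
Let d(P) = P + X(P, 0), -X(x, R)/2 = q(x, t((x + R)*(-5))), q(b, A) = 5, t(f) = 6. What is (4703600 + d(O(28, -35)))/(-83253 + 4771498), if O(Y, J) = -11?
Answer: 4703579/4688245 ≈ 1.0033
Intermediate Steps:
X(x, R) = -10 (X(x, R) = -2*5 = -10)
d(P) = -10 + P (d(P) = P - 10 = -10 + P)
(4703600 + d(O(28, -35)))/(-83253 + 4771498) = (4703600 + (-10 - 11))/(-83253 + 4771498) = (4703600 - 21)/4688245 = 4703579*(1/4688245) = 4703579/4688245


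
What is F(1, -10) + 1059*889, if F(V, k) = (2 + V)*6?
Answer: 941469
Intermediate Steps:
F(V, k) = 12 + 6*V
F(1, -10) + 1059*889 = (12 + 6*1) + 1059*889 = (12 + 6) + 941451 = 18 + 941451 = 941469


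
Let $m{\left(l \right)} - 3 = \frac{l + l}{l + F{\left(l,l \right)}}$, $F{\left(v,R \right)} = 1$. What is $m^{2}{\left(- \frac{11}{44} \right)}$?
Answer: $\frac{49}{9} \approx 5.4444$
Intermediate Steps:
$m{\left(l \right)} = 3 + \frac{2 l}{1 + l}$ ($m{\left(l \right)} = 3 + \frac{l + l}{l + 1} = 3 + \frac{2 l}{1 + l}$)
$m^{2}{\left(- \frac{11}{44} \right)} = \left(\frac{3 + 5 \left(- \frac{11}{44}\right)}{1 - \frac{11}{44}}\right)^{2} = \left(\frac{3 + 5 \left(\left(-11\right) \frac{1}{44}\right)}{1 - \frac{1}{4}}\right)^{2} = \left(\frac{3 + 5 \left(- \frac{1}{4}\right)}{1 - \frac{1}{4}}\right)^{2} = \left(\frac{3 - \frac{5}{4}}{\frac{3}{4}}\right)^{2} = \left(\frac{4}{3} \cdot \frac{7}{4}\right)^{2} = \left(\frac{7}{3}\right)^{2} = \frac{49}{9}$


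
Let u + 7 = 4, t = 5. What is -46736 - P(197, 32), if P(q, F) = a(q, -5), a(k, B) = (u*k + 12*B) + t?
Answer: -46090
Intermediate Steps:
u = -3 (u = -7 + 4 = -3)
a(k, B) = 5 - 3*k + 12*B (a(k, B) = (-3*k + 12*B) + 5 = 5 - 3*k + 12*B)
P(q, F) = -55 - 3*q (P(q, F) = 5 - 3*q + 12*(-5) = 5 - 3*q - 60 = -55 - 3*q)
-46736 - P(197, 32) = -46736 - (-55 - 3*197) = -46736 - (-55 - 591) = -46736 - 1*(-646) = -46736 + 646 = -46090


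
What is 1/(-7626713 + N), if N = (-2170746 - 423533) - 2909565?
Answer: -1/13130557 ≈ -7.6158e-8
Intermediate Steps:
N = -5503844 (N = -2594279 - 2909565 = -5503844)
1/(-7626713 + N) = 1/(-7626713 - 5503844) = 1/(-13130557) = -1/13130557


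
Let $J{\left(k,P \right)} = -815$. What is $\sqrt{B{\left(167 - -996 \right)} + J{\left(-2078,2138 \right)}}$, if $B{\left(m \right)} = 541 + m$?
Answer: $\sqrt{889} \approx 29.816$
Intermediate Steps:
$\sqrt{B{\left(167 - -996 \right)} + J{\left(-2078,2138 \right)}} = \sqrt{\left(541 + \left(167 - -996\right)\right) - 815} = \sqrt{\left(541 + \left(167 + 996\right)\right) - 815} = \sqrt{\left(541 + 1163\right) - 815} = \sqrt{1704 - 815} = \sqrt{889}$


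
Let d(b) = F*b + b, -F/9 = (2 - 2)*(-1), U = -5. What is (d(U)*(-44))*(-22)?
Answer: -4840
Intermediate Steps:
F = 0 (F = -9*(2 - 2)*(-1) = -0*(-1) = -9*0 = 0)
d(b) = b (d(b) = 0*b + b = 0 + b = b)
(d(U)*(-44))*(-22) = -5*(-44)*(-22) = 220*(-22) = -4840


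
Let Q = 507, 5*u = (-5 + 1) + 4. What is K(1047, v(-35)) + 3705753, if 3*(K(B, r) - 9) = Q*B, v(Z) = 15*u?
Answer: 3882705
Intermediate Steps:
u = 0 (u = ((-5 + 1) + 4)/5 = (-4 + 4)/5 = (⅕)*0 = 0)
v(Z) = 0 (v(Z) = 15*0 = 0)
K(B, r) = 9 + 169*B (K(B, r) = 9 + (507*B)/3 = 9 + 169*B)
K(1047, v(-35)) + 3705753 = (9 + 169*1047) + 3705753 = (9 + 176943) + 3705753 = 176952 + 3705753 = 3882705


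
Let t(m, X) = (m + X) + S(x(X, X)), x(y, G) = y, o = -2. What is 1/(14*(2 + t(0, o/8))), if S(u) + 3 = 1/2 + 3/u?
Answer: -2/357 ≈ -0.0056022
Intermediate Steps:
S(u) = -5/2 + 3/u (S(u) = -3 + (1/2 + 3/u) = -5/2 + 3/u)
t(m, X) = -5/2 + X + m + 3/X (t(m, X) = (m + X) + (-5/2 + 3/X) = (X + m) + (-5/2 + 3/X) = -5/2 + X + m + 3/X)
1/(14*(2 + t(0, o/8))) = 1/(14*(2 + (-5/2 - 2/8 + 0 + 3/((-2/8))))) = 1/(14*(2 + (-5/2 - 2*1/8 + 0 + 3/((-2*1/8))))) = 1/(14*(2 + (-5/2 - 1/4 + 0 + 3/(-1/4)))) = 1/(14*(2 + (-5/2 - 1/4 + 0 + 3*(-4)))) = 1/(14*(2 + (-5/2 - 1/4 + 0 - 12))) = 1/(14*(2 - 59/4)) = 1/(14*(-51/4)) = 1/(-357/2) = -2/357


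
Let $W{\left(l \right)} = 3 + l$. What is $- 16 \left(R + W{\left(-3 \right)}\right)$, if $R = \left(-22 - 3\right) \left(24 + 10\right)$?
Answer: $13600$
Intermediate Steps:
$R = -850$ ($R = \left(-25\right) 34 = -850$)
$- 16 \left(R + W{\left(-3 \right)}\right) = - 16 \left(-850 + \left(3 - 3\right)\right) = - 16 \left(-850 + 0\right) = \left(-16\right) \left(-850\right) = 13600$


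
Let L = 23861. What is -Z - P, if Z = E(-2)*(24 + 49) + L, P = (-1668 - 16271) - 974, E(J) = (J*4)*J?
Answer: -6116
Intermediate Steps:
E(J) = 4*J² (E(J) = (4*J)*J = 4*J²)
P = -18913 (P = -17939 - 974 = -18913)
Z = 25029 (Z = (4*(-2)²)*(24 + 49) + 23861 = (4*4)*73 + 23861 = 16*73 + 23861 = 1168 + 23861 = 25029)
-Z - P = -1*25029 - 1*(-18913) = -25029 + 18913 = -6116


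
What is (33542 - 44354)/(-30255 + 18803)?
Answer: 2703/2863 ≈ 0.94411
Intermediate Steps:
(33542 - 44354)/(-30255 + 18803) = -10812/(-11452) = -10812*(-1/11452) = 2703/2863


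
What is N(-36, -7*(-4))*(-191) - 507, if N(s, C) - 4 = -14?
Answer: 1403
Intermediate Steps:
N(s, C) = -10 (N(s, C) = 4 - 14 = -10)
N(-36, -7*(-4))*(-191) - 507 = -10*(-191) - 507 = 1910 - 507 = 1403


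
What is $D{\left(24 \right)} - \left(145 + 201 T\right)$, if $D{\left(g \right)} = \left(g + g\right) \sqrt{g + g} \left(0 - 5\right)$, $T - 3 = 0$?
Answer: $-748 - 960 \sqrt{3} \approx -2410.8$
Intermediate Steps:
$T = 3$ ($T = 3 + 0 = 3$)
$D{\left(g \right)} = - 10 \sqrt{2} g^{\frac{3}{2}}$ ($D{\left(g \right)} = 2 g \sqrt{2 g} \left(-5\right) = 2 g \sqrt{2} \sqrt{g} \left(-5\right) = 2 g \left(- 5 \sqrt{2} \sqrt{g}\right) = - 10 \sqrt{2} g^{\frac{3}{2}}$)
$D{\left(24 \right)} - \left(145 + 201 T\right) = - 10 \sqrt{2} \cdot 24^{\frac{3}{2}} - 748 = - 10 \sqrt{2} \cdot 48 \sqrt{6} - 748 = - 960 \sqrt{3} - 748 = -748 - 960 \sqrt{3}$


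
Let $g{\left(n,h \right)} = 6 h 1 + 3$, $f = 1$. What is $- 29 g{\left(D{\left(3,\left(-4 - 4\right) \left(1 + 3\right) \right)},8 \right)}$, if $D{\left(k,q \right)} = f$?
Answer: $-1479$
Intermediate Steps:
$D{\left(k,q \right)} = 1$
$g{\left(n,h \right)} = 3 + 6 h$ ($g{\left(n,h \right)} = 6 h + 3 = 3 + 6 h$)
$- 29 g{\left(D{\left(3,\left(-4 - 4\right) \left(1 + 3\right) \right)},8 \right)} = - 29 \left(3 + 6 \cdot 8\right) = - 29 \left(3 + 48\right) = \left(-29\right) 51 = -1479$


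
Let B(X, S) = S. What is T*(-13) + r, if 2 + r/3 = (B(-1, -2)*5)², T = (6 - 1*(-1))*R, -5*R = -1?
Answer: 1379/5 ≈ 275.80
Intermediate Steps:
R = ⅕ (R = -⅕*(-1) = ⅕ ≈ 0.20000)
T = 7/5 (T = (6 - 1*(-1))*(⅕) = (6 + 1)*(⅕) = 7*(⅕) = 7/5 ≈ 1.4000)
r = 294 (r = -6 + 3*(-2*5)² = -6 + 3*(-10)² = -6 + 3*100 = -6 + 300 = 294)
T*(-13) + r = (7/5)*(-13) + 294 = -91/5 + 294 = 1379/5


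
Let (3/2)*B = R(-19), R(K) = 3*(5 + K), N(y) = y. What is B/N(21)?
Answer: -4/3 ≈ -1.3333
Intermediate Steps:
R(K) = 15 + 3*K
B = -28 (B = 2*(15 + 3*(-19))/3 = 2*(15 - 57)/3 = (⅔)*(-42) = -28)
B/N(21) = -28/21 = -28*1/21 = -4/3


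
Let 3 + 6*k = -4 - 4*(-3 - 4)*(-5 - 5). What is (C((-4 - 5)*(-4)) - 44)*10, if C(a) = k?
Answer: -2755/3 ≈ -918.33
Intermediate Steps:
k = -287/6 (k = -1/2 + (-4 - 4*(-3 - 4)*(-5 - 5))/6 = -1/2 + (-4 - (-28)*(-10))/6 = -1/2 + (-4 - 4*70)/6 = -1/2 + (-4 - 280)/6 = -1/2 + (1/6)*(-284) = -1/2 - 142/3 = -287/6 ≈ -47.833)
C(a) = -287/6
(C((-4 - 5)*(-4)) - 44)*10 = (-287/6 - 44)*10 = -551/6*10 = -2755/3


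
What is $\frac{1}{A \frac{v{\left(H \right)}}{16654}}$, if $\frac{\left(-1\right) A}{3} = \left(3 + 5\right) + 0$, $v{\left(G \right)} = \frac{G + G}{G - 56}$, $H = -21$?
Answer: $- \frac{91597}{72} \approx -1272.2$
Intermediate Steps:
$v{\left(G \right)} = \frac{2 G}{-56 + G}$
$A = -24$ ($A = - 3 \left(\left(3 + 5\right) + 0\right) = - 3 \left(8 + 0\right) = \left(-3\right) 8 = -24$)
$\frac{1}{A \frac{v{\left(H \right)}}{16654}} = \frac{1}{\left(-24\right) \frac{2 \left(-21\right) \frac{1}{-56 - 21}}{16654}} = \frac{1}{\left(-24\right) 2 \left(-21\right) \frac{1}{-77} \cdot \frac{1}{16654}} = \frac{1}{\left(-24\right) 2 \left(-21\right) \left(- \frac{1}{77}\right) \frac{1}{16654}} = \frac{1}{\left(-24\right) \frac{6}{11} \cdot \frac{1}{16654}} = \frac{1}{\left(-24\right) \frac{3}{91597}} = \frac{1}{- \frac{72}{91597}} = - \frac{91597}{72}$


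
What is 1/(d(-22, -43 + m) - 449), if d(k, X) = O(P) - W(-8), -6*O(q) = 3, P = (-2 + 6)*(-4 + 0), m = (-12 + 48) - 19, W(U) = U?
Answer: -2/883 ≈ -0.0022650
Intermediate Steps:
m = 17 (m = 36 - 19 = 17)
P = -16 (P = 4*(-4) = -16)
O(q) = -1/2 (O(q) = -1/6*3 = -1/2)
d(k, X) = 15/2 (d(k, X) = -1/2 - 1*(-8) = -1/2 + 8 = 15/2)
1/(d(-22, -43 + m) - 449) = 1/(15/2 - 449) = 1/(-883/2) = -2/883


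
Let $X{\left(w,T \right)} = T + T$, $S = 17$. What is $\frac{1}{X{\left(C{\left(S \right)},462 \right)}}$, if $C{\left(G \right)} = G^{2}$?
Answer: $\frac{1}{924} \approx 0.0010823$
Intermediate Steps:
$X{\left(w,T \right)} = 2 T$
$\frac{1}{X{\left(C{\left(S \right)},462 \right)}} = \frac{1}{2 \cdot 462} = \frac{1}{924}$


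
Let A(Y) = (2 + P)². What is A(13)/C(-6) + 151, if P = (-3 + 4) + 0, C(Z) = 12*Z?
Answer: 1207/8 ≈ 150.88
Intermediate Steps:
P = 1 (P = 1 + 0 = 1)
A(Y) = 9 (A(Y) = (2 + 1)² = 3² = 9)
A(13)/C(-6) + 151 = 9/((12*(-6))) + 151 = 9/(-72) + 151 = 9*(-1/72) + 151 = -⅛ + 151 = 1207/8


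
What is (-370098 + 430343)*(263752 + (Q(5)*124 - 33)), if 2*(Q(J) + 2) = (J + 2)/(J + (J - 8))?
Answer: 15885883560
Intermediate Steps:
Q(J) = -2 + (2 + J)/(2*(-8 + 2*J)) (Q(J) = -2 + ((J + 2)/(J + (J - 8)))/2 = -2 + ((2 + J)/(J + (-8 + J)))/2 = -2 + ((2 + J)/(-8 + 2*J))/2 = -2 + (2 + J)/(2*(-8 + 2*J)))
(-370098 + 430343)*(263752 + (Q(5)*124 - 33)) = (-370098 + 430343)*(263752 + (((34 - 7*5)/(4*(-4 + 5)))*124 - 33)) = 60245*(263752 + (((¼)*(34 - 35)/1)*124 - 33)) = 60245*(263752 + (((¼)*1*(-1))*124 - 33)) = 60245*(263752 + (-¼*124 - 33)) = 60245*(263752 + (-31 - 33)) = 60245*(263752 - 64) = 60245*263688 = 15885883560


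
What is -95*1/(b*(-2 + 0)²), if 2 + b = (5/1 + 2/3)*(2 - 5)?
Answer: 5/4 ≈ 1.2500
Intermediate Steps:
b = -19 (b = -2 + (5/1 + 2/3)*(2 - 5) = -2 + (5*1 + 2*(⅓))*(-3) = -2 + (5 + ⅔)*(-3) = -2 + (17/3)*(-3) = -2 - 17 = -19)
-95*1/(b*(-2 + 0)²) = -95*(-1/(19*(-2 + 0)²)) = -95/((-19*(-2)²)) = -95/((-19*4)) = -95/(-76) = -95*(-1/76) = 5/4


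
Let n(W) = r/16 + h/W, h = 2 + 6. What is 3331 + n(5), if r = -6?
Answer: 133289/40 ≈ 3332.2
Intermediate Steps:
h = 8
n(W) = -3/8 + 8/W (n(W) = -6/16 + 8/W = -6*1/16 + 8/W = -3/8 + 8/W)
3331 + n(5) = 3331 + (-3/8 + 8/5) = 3331 + 49/40 = 133289/40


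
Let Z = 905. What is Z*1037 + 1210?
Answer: 939695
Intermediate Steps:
Z*1037 + 1210 = 905*1037 + 1210 = 938485 + 1210 = 939695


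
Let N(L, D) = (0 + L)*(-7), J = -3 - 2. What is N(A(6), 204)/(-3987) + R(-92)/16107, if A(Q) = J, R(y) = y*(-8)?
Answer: 790229/21406203 ≈ 0.036916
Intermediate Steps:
R(y) = -8*y
J = -5
A(Q) = -5
N(L, D) = -7*L (N(L, D) = L*(-7) = -7*L)
N(A(6), 204)/(-3987) + R(-92)/16107 = -7*(-5)/(-3987) - 8*(-92)/16107 = 35*(-1/3987) + 736*(1/16107) = -35/3987 + 736/16107 = 790229/21406203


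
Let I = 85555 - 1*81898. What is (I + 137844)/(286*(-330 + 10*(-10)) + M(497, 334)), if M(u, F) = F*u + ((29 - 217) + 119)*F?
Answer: 141501/19972 ≈ 7.0850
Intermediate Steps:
M(u, F) = -69*F + F*u (M(u, F) = F*u + (-188 + 119)*F = F*u - 69*F = -69*F + F*u)
I = 3657 (I = 85555 - 81898 = 3657)
(I + 137844)/(286*(-330 + 10*(-10)) + M(497, 334)) = (3657 + 137844)/(286*(-330 + 10*(-10)) + 334*(-69 + 497)) = 141501/(286*(-330 - 100) + 334*428) = 141501/(286*(-430) + 142952) = 141501/(-122980 + 142952) = 141501/19972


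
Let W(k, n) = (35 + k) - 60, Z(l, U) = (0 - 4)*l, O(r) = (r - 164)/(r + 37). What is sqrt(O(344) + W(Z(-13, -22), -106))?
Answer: sqrt(443103)/127 ≈ 5.2414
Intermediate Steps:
O(r) = (-164 + r)/(37 + r)
Z(l, U) = -4*l
W(k, n) = -25 + k
sqrt(O(344) + W(Z(-13, -22), -106)) = sqrt((-164 + 344)/(37 + 344) + (-25 - 4*(-13))) = sqrt(180/381 + (-25 + 52)) = sqrt((1/381)*180 + 27) = sqrt(60/127 + 27) = sqrt(3489/127) = sqrt(443103)/127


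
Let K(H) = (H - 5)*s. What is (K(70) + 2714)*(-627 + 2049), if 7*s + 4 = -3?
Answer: 3766878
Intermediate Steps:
s = -1 (s = -4/7 + (⅐)*(-3) = -4/7 - 3/7 = -1)
K(H) = 5 - H (K(H) = (H - 5)*(-1) = (-5 + H)*(-1) = 5 - H)
(K(70) + 2714)*(-627 + 2049) = ((5 - 1*70) + 2714)*(-627 + 2049) = ((5 - 70) + 2714)*1422 = (-65 + 2714)*1422 = 2649*1422 = 3766878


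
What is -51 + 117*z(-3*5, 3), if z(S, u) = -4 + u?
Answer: -168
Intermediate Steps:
-51 + 117*z(-3*5, 3) = -51 + 117*(-4 + 3) = -51 + 117*(-1) = -51 - 117 = -168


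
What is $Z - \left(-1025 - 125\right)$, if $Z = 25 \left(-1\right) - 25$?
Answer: $1100$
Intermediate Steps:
$Z = -50$ ($Z = -25 - 25 = -50$)
$Z - \left(-1025 - 125\right) = -50 - \left(-1025 - 125\right) = -50 - -1150 = -50 + 1150 = 1100$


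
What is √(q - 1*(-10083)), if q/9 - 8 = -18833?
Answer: I*√159342 ≈ 399.18*I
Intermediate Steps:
q = -169425 (q = 72 + 9*(-18833) = 72 - 169497 = -169425)
√(q - 1*(-10083)) = √(-169425 - 1*(-10083)) = √(-169425 + 10083) = √(-159342) = I*√159342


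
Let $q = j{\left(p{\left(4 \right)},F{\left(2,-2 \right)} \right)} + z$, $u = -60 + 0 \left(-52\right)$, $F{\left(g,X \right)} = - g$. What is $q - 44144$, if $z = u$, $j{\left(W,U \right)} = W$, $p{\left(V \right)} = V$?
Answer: $-44200$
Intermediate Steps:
$u = -60$ ($u = -60 + 0 = -60$)
$z = -60$
$q = -56$ ($q = 4 - 60 = -56$)
$q - 44144 = -56 - 44144 = -44200$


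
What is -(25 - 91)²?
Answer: -4356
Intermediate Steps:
-(25 - 91)² = -1*(-66)² = -1*4356 = -4356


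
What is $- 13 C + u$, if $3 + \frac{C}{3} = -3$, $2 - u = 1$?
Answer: $235$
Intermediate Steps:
$u = 1$ ($u = 2 - 1 = 1$)
$C = -18$ ($C = -9 + 3 \left(-3\right) = -9 - 9 = -18$)
$- 13 C + u = \left(-13\right) \left(-18\right) + 1 = 234 + 1 = 235$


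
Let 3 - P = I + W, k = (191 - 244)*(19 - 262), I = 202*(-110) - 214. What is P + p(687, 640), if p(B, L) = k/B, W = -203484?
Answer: 51740202/229 ≈ 2.2594e+5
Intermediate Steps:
I = -22434 (I = -22220 - 214 = -22434)
k = 12879 (k = -53*(-243) = 12879)
p(B, L) = 12879/B
P = 225921 (P = 3 - (-22434 - 203484) = 3 - 1*(-225918) = 3 + 225918 = 225921)
P + p(687, 640) = 225921 + 12879/687 = 225921 + 12879*(1/687) = 225921 + 4293/229 = 51740202/229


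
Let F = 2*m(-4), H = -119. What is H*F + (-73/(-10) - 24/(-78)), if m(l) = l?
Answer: 124749/130 ≈ 959.61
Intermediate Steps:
F = -8 (F = 2*(-4) = -8)
H*F + (-73/(-10) - 24/(-78)) = -119*(-8) + (-73/(-10) - 24/(-78)) = 952 + (-73*(-⅒) - 24*(-1/78)) = 952 + (73/10 + 4/13) = 952 + 989/130 = 124749/130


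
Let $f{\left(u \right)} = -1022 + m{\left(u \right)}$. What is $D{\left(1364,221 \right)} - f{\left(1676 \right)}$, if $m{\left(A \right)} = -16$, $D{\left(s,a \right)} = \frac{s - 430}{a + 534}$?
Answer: $\frac{784624}{755} \approx 1039.2$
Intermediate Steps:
$D{\left(s,a \right)} = \frac{-430 + s}{534 + a}$
$f{\left(u \right)} = -1038$ ($f{\left(u \right)} = -1022 - 16 = -1038$)
$D{\left(1364,221 \right)} - f{\left(1676 \right)} = \frac{-430 + 1364}{534 + 221} - -1038 = \frac{1}{755} \cdot 934 + 1038 = \frac{934}{755} + 1038 = \frac{784624}{755}$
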